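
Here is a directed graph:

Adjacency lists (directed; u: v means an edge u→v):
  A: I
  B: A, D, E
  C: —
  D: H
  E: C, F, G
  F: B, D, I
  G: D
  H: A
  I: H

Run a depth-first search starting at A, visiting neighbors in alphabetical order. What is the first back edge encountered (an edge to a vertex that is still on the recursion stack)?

H→A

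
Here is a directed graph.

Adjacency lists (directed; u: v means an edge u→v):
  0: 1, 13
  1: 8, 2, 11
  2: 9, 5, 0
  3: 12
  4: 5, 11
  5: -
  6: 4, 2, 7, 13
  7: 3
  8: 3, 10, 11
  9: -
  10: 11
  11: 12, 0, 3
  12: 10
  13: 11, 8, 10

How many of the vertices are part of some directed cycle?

A vertex is on a directed cycle iff it belongs to a strongly connected component of size ≥ 2 (or has a self-loop).
The vertices on cycles are {0, 1, 2, 3, 8, 10, 11, 12, 13} — 9 in total.

9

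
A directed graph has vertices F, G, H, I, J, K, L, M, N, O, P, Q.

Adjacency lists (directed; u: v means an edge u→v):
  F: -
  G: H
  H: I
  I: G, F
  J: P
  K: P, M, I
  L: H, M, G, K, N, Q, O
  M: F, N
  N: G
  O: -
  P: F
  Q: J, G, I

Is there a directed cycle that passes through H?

Yes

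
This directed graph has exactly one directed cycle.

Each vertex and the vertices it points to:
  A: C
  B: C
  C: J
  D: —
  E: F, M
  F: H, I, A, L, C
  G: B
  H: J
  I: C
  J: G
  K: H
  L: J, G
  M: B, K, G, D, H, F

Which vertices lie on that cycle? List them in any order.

B, C, G, J

DFS with gray/black marking from C:
C gray
  J gray
    G gray
      B gray
        B→C: C is gray → back edge
Back edge closes the cycle C → J → G → B → C; its vertices are {B, C, G, J}.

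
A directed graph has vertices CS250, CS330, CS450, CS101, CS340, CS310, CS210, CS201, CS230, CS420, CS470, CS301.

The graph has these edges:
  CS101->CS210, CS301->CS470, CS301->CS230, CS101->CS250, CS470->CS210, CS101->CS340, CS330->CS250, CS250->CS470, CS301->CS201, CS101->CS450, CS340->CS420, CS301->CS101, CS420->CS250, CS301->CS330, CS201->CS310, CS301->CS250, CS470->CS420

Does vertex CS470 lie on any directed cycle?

CS470 is on a cycle iff CS470 can reach itself via ≥1 edge.
CS470 → CS420 → CS250 → CS470 — yes.

Yes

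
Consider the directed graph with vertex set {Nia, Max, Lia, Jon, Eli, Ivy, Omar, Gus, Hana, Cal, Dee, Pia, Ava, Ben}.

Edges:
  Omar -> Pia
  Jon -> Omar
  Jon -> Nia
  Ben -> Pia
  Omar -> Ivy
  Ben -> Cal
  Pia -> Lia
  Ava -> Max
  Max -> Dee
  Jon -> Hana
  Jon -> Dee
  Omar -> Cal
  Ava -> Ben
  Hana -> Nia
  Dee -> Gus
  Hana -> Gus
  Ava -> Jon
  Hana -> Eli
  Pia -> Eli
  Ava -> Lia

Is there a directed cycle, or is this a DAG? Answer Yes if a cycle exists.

DFS with white/gray/black marking, starting from Dee:
Dee gray
  Gus gray
  Gus black
Dee black
Nia gray
Nia black
Max gray
  Max→Dee: Dee black — skip
Max black
Lia gray
Lia black
Jon gray
  Jon→Nia: Nia black — skip
  Omar gray
    Pia gray
      Pia→Lia: Lia black — skip
      Eli gray
      Eli black
    Pia black
    Ivy gray
    Ivy black
    Cal gray
    Cal black
  Omar black
  Jon→Dee: Dee black — skip
  Hana gray
    Hana→Gus: Gus black — skip
    Hana→Nia: Nia black — skip
    Hana→Eli: Eli black — skip
  Hana black
Jon black
Ava gray
  Ava→Lia: Lia black — skip
  Ava→Max: Max black — skip
  Ava→Jon: Jon black — skip
  Ben gray
    Ben→Pia: Pia black — skip
    Ben→Cal: Cal black — skip
  Ben black
Ava black
Every edge goes to a white or black vertex — no back edge, so the graph is acyclic.

No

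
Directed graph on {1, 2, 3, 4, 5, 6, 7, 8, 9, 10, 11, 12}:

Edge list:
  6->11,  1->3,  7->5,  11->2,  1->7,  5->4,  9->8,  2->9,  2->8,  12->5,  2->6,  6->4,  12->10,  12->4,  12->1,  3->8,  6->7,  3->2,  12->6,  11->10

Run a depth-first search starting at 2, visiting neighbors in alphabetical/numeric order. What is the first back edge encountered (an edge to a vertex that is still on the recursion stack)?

DFS from 2 (visiting neighbors in alphabetical/numeric order); mark gray on enter, black on exit:
2 gray
  6 gray
    4 gray
    4 black
    7 gray
      5 gray
        5→4: 4 black — skip
      5 black
    7 black
    11 gray
      11→2: 2 is gray → back edge
First back edge: 11 → 2.

11→2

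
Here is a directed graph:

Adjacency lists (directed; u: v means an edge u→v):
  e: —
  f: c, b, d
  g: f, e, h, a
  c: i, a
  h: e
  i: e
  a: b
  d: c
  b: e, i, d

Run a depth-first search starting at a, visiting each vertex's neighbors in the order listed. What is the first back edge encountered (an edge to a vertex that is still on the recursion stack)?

DFS from a (visiting each vertex's neighbors in the order listed); mark gray on enter, black on exit:
a gray
  b gray
    e gray
    e black
    i gray
      i→e: e black — skip
    i black
    d gray
      c gray
        c→i: i black — skip
        c→a: a is gray → back edge
First back edge: c → a.

c->a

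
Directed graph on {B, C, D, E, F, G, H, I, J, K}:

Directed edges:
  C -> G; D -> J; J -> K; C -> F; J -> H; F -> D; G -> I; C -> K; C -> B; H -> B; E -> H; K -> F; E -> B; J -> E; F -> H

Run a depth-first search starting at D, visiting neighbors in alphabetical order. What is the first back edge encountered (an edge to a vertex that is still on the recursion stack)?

DFS from D (visiting neighbors in alphabetical order); mark gray on enter, black on exit:
D gray
  J gray
    E gray
      B gray
      B black
      H gray
        H→B: B black — skip
      H black
    E black
    J→H: H black — skip
    K gray
      F gray
        F→D: D is gray → back edge
First back edge: F → D.

F->D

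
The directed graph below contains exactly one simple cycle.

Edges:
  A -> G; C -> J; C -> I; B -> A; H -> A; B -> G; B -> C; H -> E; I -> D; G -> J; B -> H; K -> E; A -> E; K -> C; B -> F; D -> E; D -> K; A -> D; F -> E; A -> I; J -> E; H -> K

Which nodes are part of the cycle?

C, D, I, K

DFS with gray/black marking from C:
C gray
  J gray
    E gray
    E black
  J black
  I gray
    D gray
      K gray
        K→E: E black — skip
        K→C: C is gray → back edge
Back edge closes the cycle C → I → D → K → C; its vertices are {C, D, I, K}.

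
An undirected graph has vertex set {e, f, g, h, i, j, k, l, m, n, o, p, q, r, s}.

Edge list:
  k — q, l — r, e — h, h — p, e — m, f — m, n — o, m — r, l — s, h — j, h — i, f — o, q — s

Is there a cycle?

No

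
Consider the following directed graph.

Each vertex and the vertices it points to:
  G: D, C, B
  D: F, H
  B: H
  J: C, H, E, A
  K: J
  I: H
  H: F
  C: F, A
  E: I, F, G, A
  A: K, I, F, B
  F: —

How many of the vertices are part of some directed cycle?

6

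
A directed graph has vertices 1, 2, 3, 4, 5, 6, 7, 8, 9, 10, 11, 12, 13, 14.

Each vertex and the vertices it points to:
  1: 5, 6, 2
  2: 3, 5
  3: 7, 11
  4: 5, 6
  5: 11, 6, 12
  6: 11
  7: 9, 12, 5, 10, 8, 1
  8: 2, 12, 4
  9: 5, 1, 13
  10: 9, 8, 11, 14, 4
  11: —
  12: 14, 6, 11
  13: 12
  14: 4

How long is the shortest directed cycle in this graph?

For each vertex v, BFS finds the shortest path from v back to v.
The shortest such closed walk is 7 → 1 → 2 → 3 → 7, length 4.

4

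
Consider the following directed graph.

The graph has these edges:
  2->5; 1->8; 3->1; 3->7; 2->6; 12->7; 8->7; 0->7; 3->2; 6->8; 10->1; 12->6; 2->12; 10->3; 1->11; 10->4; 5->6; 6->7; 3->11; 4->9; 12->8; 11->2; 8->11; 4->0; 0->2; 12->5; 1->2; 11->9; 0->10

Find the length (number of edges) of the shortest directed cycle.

For each vertex v, BFS finds the shortest path from v back to v.
The shortest such closed walk is 4 → 0 → 10 → 4, length 3.

3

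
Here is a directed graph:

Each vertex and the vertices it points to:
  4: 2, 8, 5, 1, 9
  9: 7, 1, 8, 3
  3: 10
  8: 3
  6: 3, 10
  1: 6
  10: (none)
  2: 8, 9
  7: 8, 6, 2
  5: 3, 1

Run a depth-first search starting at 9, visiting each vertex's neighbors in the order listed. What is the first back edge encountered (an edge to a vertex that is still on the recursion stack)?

DFS from 9 (visiting each vertex's neighbors in the order listed); mark gray on enter, black on exit:
9 gray
  7 gray
    8 gray
      3 gray
        10 gray
        10 black
      3 black
    8 black
    6 gray
      6→3: 3 black — skip
      6→10: 10 black — skip
    6 black
    2 gray
      2→8: 8 black — skip
      2→9: 9 is gray → back edge
First back edge: 2 → 9.

2->9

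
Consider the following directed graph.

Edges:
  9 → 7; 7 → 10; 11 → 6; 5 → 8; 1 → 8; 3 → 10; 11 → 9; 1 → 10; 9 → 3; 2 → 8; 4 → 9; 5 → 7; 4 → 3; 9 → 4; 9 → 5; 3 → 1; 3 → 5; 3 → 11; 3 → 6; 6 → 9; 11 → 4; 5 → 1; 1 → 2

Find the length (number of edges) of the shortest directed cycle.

For each vertex v, BFS finds the shortest path from v back to v.
The shortest such closed walk is 9 → 4 → 9, length 2.

2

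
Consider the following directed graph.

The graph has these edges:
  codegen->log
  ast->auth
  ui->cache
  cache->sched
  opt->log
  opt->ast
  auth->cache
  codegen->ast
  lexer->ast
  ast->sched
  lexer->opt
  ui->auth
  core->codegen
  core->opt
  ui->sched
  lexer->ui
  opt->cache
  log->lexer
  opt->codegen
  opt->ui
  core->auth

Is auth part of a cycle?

auth lies on a cycle iff there is a path from auth back to itself.
Exploring from auth, it never reaches itself; equivalently, its strongly connected component is a singleton.

No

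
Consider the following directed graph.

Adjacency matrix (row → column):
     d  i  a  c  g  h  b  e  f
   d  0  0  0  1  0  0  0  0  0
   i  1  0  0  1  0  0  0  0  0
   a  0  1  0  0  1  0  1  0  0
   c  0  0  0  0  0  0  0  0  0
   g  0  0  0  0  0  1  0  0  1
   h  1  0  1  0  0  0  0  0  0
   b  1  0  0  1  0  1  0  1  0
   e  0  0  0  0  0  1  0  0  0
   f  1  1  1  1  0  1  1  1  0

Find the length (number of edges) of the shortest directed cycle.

3

For each vertex v, BFS finds the shortest path from v back to v.
The shortest such closed walk is a → b → h → a, length 3.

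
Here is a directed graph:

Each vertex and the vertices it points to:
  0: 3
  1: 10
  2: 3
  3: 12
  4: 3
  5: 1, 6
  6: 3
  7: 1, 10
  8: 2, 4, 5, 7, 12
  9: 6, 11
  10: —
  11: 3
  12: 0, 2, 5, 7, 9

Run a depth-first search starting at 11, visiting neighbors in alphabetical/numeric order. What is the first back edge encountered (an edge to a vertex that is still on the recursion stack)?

0->3

DFS from 11 (visiting neighbors in alphabetical/numeric order); mark gray on enter, black on exit:
11 gray
  3 gray
    12 gray
      0 gray
        0→3: 3 is gray → back edge
First back edge: 0 → 3.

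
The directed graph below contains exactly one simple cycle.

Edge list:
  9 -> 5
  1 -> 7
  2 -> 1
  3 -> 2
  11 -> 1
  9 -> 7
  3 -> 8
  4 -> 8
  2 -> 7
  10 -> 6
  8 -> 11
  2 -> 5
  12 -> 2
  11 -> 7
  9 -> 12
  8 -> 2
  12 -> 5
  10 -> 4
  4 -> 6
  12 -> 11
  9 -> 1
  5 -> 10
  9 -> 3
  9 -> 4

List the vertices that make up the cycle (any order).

DFS with gray/black marking from 5:
5 gray
  10 gray
    4 gray
      8 gray
        2 gray
          1 gray
            7 gray
            7 black
          1 black
          2→7: 7 black — skip
          2→5: 5 is gray → back edge
Back edge closes the cycle 5 → 10 → 4 → 8 → 2 → 5; its vertices are {2, 4, 5, 8, 10}.

2, 4, 5, 8, 10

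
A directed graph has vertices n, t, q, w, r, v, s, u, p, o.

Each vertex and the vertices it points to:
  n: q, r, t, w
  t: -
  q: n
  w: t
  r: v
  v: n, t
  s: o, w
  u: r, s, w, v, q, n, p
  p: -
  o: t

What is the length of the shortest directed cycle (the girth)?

For each vertex v, BFS finds the shortest path from v back to v.
The shortest such closed walk is q → n → q, length 2.

2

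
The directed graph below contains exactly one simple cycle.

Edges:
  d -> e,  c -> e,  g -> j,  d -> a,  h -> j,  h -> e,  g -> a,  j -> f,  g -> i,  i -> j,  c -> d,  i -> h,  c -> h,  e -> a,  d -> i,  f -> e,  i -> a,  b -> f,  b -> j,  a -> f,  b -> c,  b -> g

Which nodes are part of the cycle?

DFS with gray/black marking from e:
e gray
  a gray
    f gray
      f→e: e is gray → back edge
Back edge closes the cycle e → a → f → e; its vertices are {a, e, f}.

a, e, f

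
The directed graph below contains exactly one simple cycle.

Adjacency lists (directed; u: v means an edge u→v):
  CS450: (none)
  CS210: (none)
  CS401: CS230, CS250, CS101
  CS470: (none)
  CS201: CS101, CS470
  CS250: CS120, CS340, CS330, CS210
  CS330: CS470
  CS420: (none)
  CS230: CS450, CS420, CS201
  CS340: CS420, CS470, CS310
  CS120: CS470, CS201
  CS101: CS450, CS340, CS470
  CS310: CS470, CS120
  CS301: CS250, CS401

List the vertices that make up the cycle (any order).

CS101, CS120, CS201, CS310, CS340

DFS with gray/black marking from CS101:
CS101 gray
  CS450 gray
  CS450 black
  CS340 gray
    CS420 gray
    CS420 black
    CS470 gray
    CS470 black
    CS310 gray
      CS310→CS470: CS470 black — skip
      CS120 gray
        CS120→CS470: CS470 black — skip
        CS201 gray
          CS201→CS101: CS101 is gray → back edge
Back edge closes the cycle CS101 → CS340 → CS310 → CS120 → CS201 → CS101; its vertices are {CS101, CS120, CS201, CS310, CS340}.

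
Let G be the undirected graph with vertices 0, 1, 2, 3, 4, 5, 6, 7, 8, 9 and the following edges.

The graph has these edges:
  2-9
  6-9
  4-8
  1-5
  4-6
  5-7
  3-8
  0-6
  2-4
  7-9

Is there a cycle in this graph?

DFS, tracking each vertex's parent; an edge to a visited non-parent vertex closes a cycle.
Start from 6:
visit 6 (parent –)
  visit 0 (parent 6)
    0–6: parent, skip
  visit 9 (parent 6)
    9–6: parent, skip
    visit 7 (parent 9)
      7–9: parent, skip
      visit 5 (parent 7)
        visit 1 (parent 5)
          1–5: parent, skip
        5–7: parent, skip
    visit 2 (parent 9)
      2–9: parent, skip
      visit 4 (parent 2)
        4–6: 6 visited and ≠ parent → cycle
Cycle: 6 – 9 – 2 – 4 – 6.

Yes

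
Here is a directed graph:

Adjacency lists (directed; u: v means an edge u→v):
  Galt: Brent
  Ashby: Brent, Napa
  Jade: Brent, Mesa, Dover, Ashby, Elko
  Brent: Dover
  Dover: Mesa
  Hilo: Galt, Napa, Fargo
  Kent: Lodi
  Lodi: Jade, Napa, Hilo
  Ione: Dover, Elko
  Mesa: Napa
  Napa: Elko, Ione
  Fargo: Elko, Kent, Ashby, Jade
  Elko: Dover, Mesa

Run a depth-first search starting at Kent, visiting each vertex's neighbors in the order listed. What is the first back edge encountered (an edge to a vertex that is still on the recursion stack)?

Elko->Dover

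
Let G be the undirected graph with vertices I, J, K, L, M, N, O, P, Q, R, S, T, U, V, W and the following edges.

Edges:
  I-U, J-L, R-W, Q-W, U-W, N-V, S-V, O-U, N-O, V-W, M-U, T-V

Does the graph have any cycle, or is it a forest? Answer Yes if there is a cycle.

DFS, tracking each vertex's parent; an edge to a visited non-parent vertex closes a cycle.
Start from I:
visit I (parent –)
  visit U (parent I)
    visit M (parent U)
      M–U: parent, skip
    visit O (parent U)
      visit N (parent O)
        N–O: parent, skip
        visit V (parent N)
          visit W (parent V)
            W–U: U visited and ≠ parent → cycle
Cycle: U – O – N – V – W – U.

Yes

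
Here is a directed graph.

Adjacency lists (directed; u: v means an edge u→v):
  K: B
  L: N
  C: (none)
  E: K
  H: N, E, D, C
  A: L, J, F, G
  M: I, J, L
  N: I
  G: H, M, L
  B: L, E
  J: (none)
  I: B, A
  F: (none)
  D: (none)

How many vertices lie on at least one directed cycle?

10

A vertex is on a directed cycle iff it belongs to a strongly connected component of size ≥ 2 (or has a self-loop).
The vertices on cycles are {A, B, E, G, H, I, K, L, M, N} — 10 in total.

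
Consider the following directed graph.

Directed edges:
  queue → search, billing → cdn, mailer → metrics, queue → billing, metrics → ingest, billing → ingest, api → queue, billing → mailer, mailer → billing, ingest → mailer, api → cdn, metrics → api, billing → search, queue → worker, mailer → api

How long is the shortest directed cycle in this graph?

2

For each vertex v, BFS finds the shortest path from v back to v.
The shortest such closed walk is billing → mailer → billing, length 2.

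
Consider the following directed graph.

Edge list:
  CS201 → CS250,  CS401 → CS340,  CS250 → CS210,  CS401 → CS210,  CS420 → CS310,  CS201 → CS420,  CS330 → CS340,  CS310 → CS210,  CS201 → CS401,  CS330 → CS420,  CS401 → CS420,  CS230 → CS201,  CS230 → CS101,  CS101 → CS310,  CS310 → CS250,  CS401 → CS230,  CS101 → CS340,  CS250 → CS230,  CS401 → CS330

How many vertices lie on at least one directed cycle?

8

A vertex is on a directed cycle iff it belongs to a strongly connected component of size ≥ 2 (or has a self-loop).
The vertices on cycles are {CS101, CS201, CS230, CS250, CS310, CS330, CS401, CS420} — 8 in total.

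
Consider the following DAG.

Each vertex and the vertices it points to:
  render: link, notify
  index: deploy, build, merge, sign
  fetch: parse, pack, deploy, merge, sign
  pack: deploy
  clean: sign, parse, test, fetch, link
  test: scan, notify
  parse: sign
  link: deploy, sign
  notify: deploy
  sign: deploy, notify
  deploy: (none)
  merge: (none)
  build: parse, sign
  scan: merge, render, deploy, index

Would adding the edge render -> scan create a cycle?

Yes

Adding render→scan creates a cycle iff scan can already reach render.
Path from scan: scan → render.
So scan → … → render → scan is a cycle.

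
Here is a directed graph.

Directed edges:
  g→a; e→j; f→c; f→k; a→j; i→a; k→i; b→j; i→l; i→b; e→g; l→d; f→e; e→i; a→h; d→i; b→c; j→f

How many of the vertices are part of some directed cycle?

A vertex is on a directed cycle iff it belongs to a strongly connected component of size ≥ 2 (or has a self-loop).
The vertices on cycles are {a, b, d, e, f, g, i, j, k, l} — 10 in total.

10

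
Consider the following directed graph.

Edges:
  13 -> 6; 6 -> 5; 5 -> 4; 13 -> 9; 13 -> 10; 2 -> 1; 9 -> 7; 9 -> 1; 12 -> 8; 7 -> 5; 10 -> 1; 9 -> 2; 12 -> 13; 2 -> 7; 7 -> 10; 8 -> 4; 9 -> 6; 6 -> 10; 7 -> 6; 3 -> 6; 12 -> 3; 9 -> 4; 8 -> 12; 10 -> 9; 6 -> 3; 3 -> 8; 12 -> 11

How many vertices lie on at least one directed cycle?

9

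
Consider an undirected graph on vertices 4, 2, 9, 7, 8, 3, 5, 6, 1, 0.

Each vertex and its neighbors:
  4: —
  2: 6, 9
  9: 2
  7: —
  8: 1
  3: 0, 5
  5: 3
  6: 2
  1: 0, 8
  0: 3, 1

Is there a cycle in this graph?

DFS, tracking each vertex's parent; an edge to a visited non-parent vertex closes a cycle.
Start from 2:
visit 2 (parent –)
  visit 6 (parent 2)
    6–2: parent, skip
  visit 9 (parent 2)
    9–2: parent, skip
visit 4 (parent –)
visit 7 (parent –)
visit 8 (parent –)
  visit 1 (parent 8)
    visit 0 (parent 1)
      visit 3 (parent 0)
        3–0: parent, skip
        visit 5 (parent 3)
          5–3: parent, skip
      0–1: parent, skip
    1–8: parent, skip
No non-parent visited neighbor found — the graph is a forest.

No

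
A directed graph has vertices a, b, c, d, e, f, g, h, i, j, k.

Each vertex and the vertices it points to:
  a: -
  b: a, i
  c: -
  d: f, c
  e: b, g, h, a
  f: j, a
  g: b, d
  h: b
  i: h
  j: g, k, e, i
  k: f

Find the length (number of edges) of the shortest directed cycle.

For each vertex v, BFS finds the shortest path from v back to v.
The shortest such closed walk is f → j → k → f, length 3.

3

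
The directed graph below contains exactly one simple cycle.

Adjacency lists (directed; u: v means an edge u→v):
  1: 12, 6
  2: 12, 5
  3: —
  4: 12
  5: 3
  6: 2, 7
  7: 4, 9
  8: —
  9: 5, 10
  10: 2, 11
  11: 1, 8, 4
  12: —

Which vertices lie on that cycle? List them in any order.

1, 6, 7, 9, 10, 11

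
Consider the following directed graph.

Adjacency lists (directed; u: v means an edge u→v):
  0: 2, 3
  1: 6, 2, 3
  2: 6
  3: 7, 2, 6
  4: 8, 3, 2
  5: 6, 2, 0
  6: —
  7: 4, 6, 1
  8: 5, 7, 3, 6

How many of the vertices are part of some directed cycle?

7

A vertex is on a directed cycle iff it belongs to a strongly connected component of size ≥ 2 (or has a self-loop).
The vertices on cycles are {0, 1, 3, 4, 5, 7, 8} — 7 in total.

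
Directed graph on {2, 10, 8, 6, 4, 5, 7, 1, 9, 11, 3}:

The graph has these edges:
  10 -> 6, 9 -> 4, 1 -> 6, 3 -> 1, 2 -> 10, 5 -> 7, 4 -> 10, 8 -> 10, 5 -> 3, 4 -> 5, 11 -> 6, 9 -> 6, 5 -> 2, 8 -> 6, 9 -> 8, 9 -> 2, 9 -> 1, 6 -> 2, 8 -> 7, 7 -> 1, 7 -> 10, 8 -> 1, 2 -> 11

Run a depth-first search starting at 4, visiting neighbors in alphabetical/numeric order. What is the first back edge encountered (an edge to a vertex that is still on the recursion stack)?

DFS from 4 (visiting neighbors in alphabetical/numeric order); mark gray on enter, black on exit:
4 gray
  5 gray
    2 gray
      10 gray
        6 gray
          6→2: 2 is gray → back edge
First back edge: 6 → 2.

6→2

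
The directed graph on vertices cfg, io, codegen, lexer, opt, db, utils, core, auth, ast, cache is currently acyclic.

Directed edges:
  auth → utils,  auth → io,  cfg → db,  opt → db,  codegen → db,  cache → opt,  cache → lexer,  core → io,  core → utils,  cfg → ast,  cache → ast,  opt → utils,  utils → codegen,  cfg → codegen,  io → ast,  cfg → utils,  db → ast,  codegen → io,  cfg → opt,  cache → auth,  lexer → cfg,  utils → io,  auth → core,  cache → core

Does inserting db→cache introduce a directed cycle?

Adding db→cache creates a cycle iff cache can already reach db.
Path from cache: cache → opt → db.
So cache → … → db → cache is a cycle.

Yes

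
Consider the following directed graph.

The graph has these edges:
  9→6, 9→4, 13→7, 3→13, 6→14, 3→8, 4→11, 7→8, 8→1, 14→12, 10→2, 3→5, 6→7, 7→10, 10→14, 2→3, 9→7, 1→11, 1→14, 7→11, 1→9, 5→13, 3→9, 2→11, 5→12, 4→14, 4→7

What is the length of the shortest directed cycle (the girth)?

For each vertex v, BFS finds the shortest path from v back to v.
The shortest such closed walk is 9 → 7 → 8 → 1 → 9, length 4.

4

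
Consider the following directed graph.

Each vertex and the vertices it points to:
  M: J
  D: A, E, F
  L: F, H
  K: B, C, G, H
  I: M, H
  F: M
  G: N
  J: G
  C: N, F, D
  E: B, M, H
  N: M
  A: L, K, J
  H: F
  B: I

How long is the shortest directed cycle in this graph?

For each vertex v, BFS finds the shortest path from v back to v.
The shortest such closed walk is D → A → K → C → D, length 4.

4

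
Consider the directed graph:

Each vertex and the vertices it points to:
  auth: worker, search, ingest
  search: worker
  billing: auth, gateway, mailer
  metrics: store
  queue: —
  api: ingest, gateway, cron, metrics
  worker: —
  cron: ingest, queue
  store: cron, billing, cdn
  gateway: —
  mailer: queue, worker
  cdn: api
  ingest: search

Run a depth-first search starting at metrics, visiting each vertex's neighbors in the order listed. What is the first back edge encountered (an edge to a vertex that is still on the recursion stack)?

DFS from metrics (visiting each vertex's neighbors in the order listed); mark gray on enter, black on exit:
metrics gray
  store gray
    cron gray
      ingest gray
        search gray
          worker gray
          worker black
        search black
      ingest black
      queue gray
      queue black
    cron black
    billing gray
      auth gray
        auth→worker: worker black — skip
        auth→search: search black — skip
        auth→ingest: ingest black — skip
      auth black
      gateway gray
      gateway black
      mailer gray
        mailer→queue: queue black — skip
        mailer→worker: worker black — skip
      mailer black
    billing black
    cdn gray
      api gray
        api→ingest: ingest black — skip
        api→gateway: gateway black — skip
        api→cron: cron black — skip
        api→metrics: metrics is gray → back edge
First back edge: api → metrics.

api→metrics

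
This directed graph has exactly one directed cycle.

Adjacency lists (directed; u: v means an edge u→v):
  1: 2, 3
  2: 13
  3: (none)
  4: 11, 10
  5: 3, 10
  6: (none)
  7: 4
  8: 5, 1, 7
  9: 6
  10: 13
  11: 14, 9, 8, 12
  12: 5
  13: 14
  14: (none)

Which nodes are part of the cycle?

DFS with gray/black marking from 11:
11 gray
  14 gray
  14 black
  9 gray
    6 gray
    6 black
  9 black
  8 gray
    5 gray
      3 gray
      3 black
      10 gray
        13 gray
          13→14: 14 black — skip
        13 black
      10 black
    5 black
    1 gray
      2 gray
        2→13: 13 black — skip
      2 black
      1→3: 3 black — skip
    1 black
    7 gray
      4 gray
        4→11: 11 is gray → back edge
Back edge closes the cycle 11 → 8 → 7 → 4 → 11; its vertices are {4, 7, 8, 11}.

4, 7, 8, 11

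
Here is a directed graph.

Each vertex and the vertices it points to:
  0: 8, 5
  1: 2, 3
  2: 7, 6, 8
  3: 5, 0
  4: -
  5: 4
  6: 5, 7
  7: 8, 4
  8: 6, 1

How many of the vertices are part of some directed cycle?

A vertex is on a directed cycle iff it belongs to a strongly connected component of size ≥ 2 (or has a self-loop).
The vertices on cycles are {0, 1, 2, 3, 6, 7, 8} — 7 in total.

7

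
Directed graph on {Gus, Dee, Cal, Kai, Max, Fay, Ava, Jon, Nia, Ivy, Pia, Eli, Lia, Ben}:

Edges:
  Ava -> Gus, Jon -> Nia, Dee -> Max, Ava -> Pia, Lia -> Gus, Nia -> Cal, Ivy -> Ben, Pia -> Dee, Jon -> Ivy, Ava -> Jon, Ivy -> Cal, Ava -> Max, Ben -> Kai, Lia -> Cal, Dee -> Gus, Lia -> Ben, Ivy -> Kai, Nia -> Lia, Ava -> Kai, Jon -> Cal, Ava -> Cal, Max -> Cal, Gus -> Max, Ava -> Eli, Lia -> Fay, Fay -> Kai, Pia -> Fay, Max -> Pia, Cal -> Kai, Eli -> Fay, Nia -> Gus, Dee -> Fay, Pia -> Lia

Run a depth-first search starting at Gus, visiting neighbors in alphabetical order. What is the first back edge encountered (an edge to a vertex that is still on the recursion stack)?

Dee->Gus

DFS from Gus (visiting neighbors in alphabetical order); mark gray on enter, black on exit:
Gus gray
  Max gray
    Cal gray
      Kai gray
      Kai black
    Cal black
    Pia gray
      Dee gray
        Fay gray
          Fay→Kai: Kai black — skip
        Fay black
        Dee→Gus: Gus is gray → back edge
First back edge: Dee → Gus.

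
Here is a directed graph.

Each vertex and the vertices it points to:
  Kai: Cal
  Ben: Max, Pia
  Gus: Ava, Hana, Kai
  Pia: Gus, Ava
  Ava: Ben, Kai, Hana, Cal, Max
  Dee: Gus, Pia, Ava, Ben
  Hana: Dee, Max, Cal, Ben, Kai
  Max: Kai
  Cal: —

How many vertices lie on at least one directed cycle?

A vertex is on a directed cycle iff it belongs to a strongly connected component of size ≥ 2 (or has a self-loop).
The vertices on cycles are {Ava, Ben, Dee, Gus, Pia, Hana} — 6 in total.

6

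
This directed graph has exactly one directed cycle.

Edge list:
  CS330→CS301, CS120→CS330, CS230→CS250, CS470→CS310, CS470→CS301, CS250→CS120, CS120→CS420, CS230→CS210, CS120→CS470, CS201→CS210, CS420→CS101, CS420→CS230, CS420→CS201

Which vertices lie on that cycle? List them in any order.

DFS with gray/black marking from CS120:
CS120 gray
  CS330 gray
    CS301 gray
    CS301 black
  CS330 black
  CS470 gray
    CS310 gray
    CS310 black
    CS470→CS301: CS301 black — skip
  CS470 black
  CS420 gray
    CS101 gray
    CS101 black
    CS230 gray
      CS210 gray
      CS210 black
      CS250 gray
        CS250→CS120: CS120 is gray → back edge
Back edge closes the cycle CS120 → CS420 → CS230 → CS250 → CS120; its vertices are {CS120, CS230, CS250, CS420}.

CS120, CS230, CS250, CS420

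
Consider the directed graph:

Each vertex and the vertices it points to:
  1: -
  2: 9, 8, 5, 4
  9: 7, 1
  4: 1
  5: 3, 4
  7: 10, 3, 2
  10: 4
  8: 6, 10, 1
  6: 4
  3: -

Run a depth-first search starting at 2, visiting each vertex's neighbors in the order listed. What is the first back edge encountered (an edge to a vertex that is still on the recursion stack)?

DFS from 2 (visiting each vertex's neighbors in the order listed); mark gray on enter, black on exit:
2 gray
  9 gray
    7 gray
      10 gray
        4 gray
          1 gray
          1 black
        4 black
      10 black
      3 gray
      3 black
      7→2: 2 is gray → back edge
First back edge: 7 → 2.

7->2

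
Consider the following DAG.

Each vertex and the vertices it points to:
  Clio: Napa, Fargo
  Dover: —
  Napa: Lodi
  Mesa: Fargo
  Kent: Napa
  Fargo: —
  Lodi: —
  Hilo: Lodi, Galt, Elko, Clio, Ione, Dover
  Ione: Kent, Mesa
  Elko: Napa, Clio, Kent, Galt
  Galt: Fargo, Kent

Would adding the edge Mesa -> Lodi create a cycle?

No

Adding Mesa→Lodi creates a cycle iff Lodi can already reach Mesa.
Explore from Lodi: no path reaches Mesa. The graph stays acyclic.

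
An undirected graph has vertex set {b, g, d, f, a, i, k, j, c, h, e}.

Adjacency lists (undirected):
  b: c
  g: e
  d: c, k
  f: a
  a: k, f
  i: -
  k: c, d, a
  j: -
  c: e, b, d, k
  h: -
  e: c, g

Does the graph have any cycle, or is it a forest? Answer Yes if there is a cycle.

DFS, tracking each vertex's parent; an edge to a visited non-parent vertex closes a cycle.
Start from d:
visit d (parent –)
  visit c (parent d)
    visit e (parent c)
      e–c: parent, skip
      visit g (parent e)
        g–e: parent, skip
    visit b (parent c)
      b–c: parent, skip
    c–d: parent, skip
    visit k (parent c)
      k–c: parent, skip
      k–d: d visited and ≠ parent → cycle
Cycle: d – c – k – d.

Yes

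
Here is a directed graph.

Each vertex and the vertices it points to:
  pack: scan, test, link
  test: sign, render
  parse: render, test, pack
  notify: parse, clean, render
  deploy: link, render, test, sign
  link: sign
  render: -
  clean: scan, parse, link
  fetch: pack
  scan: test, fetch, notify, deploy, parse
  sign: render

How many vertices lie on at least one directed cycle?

6

A vertex is on a directed cycle iff it belongs to a strongly connected component of size ≥ 2 (or has a self-loop).
The vertices on cycles are {pack, scan, clean, fetch, parse, notify} — 6 in total.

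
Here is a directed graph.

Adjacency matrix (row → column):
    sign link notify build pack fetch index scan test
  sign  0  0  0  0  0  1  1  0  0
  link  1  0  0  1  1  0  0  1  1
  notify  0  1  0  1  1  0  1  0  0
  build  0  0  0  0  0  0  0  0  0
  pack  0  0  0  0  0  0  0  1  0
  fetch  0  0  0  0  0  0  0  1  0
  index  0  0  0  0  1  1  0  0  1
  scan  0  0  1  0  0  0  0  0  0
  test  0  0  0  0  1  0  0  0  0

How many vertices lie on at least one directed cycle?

A vertex is on a directed cycle iff it belongs to a strongly connected component of size ≥ 2 (or has a self-loop).
The vertices on cycles are {link, pack, scan, sign, test, fetch, index, notify} — 8 in total.

8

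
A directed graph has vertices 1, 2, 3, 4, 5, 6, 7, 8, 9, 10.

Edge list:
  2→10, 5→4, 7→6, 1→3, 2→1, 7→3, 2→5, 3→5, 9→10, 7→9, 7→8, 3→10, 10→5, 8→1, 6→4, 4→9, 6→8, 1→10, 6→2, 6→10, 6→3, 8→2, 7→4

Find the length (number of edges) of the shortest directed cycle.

4

For each vertex v, BFS finds the shortest path from v back to v.
The shortest such closed walk is 4 → 9 → 10 → 5 → 4, length 4.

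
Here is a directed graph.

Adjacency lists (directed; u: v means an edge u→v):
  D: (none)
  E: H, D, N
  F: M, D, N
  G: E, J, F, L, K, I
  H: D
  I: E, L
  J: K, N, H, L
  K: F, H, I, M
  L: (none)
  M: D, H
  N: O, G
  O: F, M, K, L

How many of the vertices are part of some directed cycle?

8

A vertex is on a directed cycle iff it belongs to a strongly connected component of size ≥ 2 (or has a self-loop).
The vertices on cycles are {E, F, G, I, J, K, N, O} — 8 in total.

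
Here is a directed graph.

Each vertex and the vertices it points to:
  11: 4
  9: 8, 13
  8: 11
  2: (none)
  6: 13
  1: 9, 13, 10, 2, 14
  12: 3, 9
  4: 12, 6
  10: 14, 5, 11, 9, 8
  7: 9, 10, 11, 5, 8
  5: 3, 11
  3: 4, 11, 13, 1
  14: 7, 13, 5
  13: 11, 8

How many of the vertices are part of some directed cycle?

A vertex is on a directed cycle iff it belongs to a strongly connected component of size ≥ 2 (or has a self-loop).
The vertices on cycles are {1, 3, 4, 5, 6, 7, 8, 9, 10, 11, 12, 13, 14} — 13 in total.

13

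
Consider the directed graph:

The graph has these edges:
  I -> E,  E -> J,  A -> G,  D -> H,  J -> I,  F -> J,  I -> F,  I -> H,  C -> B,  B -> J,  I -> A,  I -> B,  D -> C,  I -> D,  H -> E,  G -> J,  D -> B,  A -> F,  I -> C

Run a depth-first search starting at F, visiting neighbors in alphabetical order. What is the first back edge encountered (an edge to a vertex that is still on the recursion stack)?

DFS from F (visiting neighbors in alphabetical order); mark gray on enter, black on exit:
F gray
  J gray
    I gray
      A gray
        A→F: F is gray → back edge
First back edge: A → F.

A→F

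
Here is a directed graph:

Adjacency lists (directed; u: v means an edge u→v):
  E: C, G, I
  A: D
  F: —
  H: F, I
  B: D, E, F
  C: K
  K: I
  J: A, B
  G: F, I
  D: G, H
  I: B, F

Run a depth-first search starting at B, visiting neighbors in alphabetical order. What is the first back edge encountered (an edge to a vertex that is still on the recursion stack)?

I→B

DFS from B (visiting neighbors in alphabetical order); mark gray on enter, black on exit:
B gray
  D gray
    G gray
      F gray
      F black
      I gray
        I→B: B is gray → back edge
First back edge: I → B.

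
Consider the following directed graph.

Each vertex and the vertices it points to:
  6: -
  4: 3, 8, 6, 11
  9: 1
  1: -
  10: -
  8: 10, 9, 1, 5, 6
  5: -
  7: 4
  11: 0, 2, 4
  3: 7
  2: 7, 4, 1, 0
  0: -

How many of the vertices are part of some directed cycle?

5

A vertex is on a directed cycle iff it belongs to a strongly connected component of size ≥ 2 (or has a self-loop).
The vertices on cycles are {2, 3, 4, 7, 11} — 5 in total.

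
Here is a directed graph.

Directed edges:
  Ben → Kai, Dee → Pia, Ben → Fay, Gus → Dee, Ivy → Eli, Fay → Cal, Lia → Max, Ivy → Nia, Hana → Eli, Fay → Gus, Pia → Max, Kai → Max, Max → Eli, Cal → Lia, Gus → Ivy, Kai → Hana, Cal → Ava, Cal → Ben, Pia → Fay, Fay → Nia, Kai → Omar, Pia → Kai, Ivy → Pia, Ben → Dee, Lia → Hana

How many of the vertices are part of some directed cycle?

A vertex is on a directed cycle iff it belongs to a strongly connected component of size ≥ 2 (or has a self-loop).
The vertices on cycles are {Ben, Cal, Dee, Fay, Gus, Ivy, Pia} — 7 in total.

7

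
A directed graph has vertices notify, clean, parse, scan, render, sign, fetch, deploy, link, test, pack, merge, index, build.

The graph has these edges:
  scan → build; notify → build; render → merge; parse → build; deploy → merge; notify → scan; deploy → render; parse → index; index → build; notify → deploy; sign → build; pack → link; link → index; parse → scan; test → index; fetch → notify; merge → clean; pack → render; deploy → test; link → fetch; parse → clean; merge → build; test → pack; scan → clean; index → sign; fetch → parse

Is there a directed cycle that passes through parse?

parse lies on a cycle iff there is a path from parse back to itself.
Exploring from parse, it never reaches itself; equivalently, its strongly connected component is a singleton.

No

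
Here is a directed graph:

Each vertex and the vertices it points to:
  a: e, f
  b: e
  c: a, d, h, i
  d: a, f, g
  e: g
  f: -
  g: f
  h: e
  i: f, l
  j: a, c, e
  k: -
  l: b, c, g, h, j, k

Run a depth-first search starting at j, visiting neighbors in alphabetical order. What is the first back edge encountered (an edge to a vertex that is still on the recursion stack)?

l→c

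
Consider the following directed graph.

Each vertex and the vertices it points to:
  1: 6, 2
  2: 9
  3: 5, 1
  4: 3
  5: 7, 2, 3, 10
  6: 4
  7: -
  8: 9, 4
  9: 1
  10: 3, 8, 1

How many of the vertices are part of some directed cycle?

9

A vertex is on a directed cycle iff it belongs to a strongly connected component of size ≥ 2 (or has a self-loop).
The vertices on cycles are {1, 2, 3, 4, 5, 6, 8, 9, 10} — 9 in total.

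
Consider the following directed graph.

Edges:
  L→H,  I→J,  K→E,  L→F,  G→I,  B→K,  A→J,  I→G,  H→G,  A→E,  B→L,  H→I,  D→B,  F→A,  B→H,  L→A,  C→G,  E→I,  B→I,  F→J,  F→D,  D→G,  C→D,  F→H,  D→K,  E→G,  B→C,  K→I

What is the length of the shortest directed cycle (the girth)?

2

For each vertex v, BFS finds the shortest path from v back to v.
The shortest such closed walk is I → G → I, length 2.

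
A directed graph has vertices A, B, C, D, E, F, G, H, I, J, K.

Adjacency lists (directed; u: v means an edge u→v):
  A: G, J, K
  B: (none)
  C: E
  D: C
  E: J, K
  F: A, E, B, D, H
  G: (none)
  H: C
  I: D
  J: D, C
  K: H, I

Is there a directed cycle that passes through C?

Yes

C is on a cycle iff C can reach itself via ≥1 edge.
C → E → J → C — yes.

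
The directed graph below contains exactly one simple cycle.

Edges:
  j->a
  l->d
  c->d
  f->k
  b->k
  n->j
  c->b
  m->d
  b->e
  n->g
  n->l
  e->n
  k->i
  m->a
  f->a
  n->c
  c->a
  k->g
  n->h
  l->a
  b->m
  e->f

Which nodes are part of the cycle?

b, c, e, n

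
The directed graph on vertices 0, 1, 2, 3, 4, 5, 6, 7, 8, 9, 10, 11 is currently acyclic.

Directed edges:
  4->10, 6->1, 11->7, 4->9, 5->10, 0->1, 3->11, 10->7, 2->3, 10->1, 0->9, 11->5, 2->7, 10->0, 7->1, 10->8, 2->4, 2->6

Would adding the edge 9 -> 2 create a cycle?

Adding 9→2 creates a cycle iff 2 can already reach 9.
Path from 2: 2 → 4 → 9.
So 2 → … → 9 → 2 is a cycle.

Yes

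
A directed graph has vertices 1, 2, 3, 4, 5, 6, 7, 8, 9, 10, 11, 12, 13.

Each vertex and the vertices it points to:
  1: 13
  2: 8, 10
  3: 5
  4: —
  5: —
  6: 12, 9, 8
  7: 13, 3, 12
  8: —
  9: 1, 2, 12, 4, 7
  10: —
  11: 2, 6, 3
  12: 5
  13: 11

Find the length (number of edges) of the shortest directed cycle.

For each vertex v, BFS finds the shortest path from v back to v.
The shortest such closed walk is 9 → 1 → 13 → 11 → 6 → 9, length 5.

5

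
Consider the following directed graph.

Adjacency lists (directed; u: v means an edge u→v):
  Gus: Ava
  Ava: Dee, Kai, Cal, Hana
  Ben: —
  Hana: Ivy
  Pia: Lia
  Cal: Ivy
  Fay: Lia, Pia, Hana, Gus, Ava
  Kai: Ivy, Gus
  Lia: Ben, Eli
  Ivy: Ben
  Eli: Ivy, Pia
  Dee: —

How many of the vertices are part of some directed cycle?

A vertex is on a directed cycle iff it belongs to a strongly connected component of size ≥ 2 (or has a self-loop).
The vertices on cycles are {Ava, Eli, Gus, Kai, Lia, Pia} — 6 in total.

6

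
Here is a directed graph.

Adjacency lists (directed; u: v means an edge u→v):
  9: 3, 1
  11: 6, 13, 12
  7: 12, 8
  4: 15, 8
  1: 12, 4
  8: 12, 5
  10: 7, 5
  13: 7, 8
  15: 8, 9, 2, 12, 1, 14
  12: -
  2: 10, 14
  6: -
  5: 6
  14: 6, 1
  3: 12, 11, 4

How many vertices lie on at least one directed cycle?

7

A vertex is on a directed cycle iff it belongs to a strongly connected component of size ≥ 2 (or has a self-loop).
The vertices on cycles are {1, 2, 3, 4, 9, 14, 15} — 7 in total.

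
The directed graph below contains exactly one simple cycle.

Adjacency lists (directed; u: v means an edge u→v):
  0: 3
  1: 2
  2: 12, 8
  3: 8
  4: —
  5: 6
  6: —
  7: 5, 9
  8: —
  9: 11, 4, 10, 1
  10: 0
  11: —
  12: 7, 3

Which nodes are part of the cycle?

1, 2, 7, 9, 12

DFS with gray/black marking from 7:
7 gray
  5 gray
    6 gray
    6 black
  5 black
  9 gray
    11 gray
    11 black
    4 gray
    4 black
    10 gray
      0 gray
        3 gray
          8 gray
          8 black
        3 black
      0 black
    10 black
    1 gray
      2 gray
        12 gray
          12→7: 7 is gray → back edge
Back edge closes the cycle 7 → 9 → 1 → 2 → 12 → 7; its vertices are {1, 2, 7, 9, 12}.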